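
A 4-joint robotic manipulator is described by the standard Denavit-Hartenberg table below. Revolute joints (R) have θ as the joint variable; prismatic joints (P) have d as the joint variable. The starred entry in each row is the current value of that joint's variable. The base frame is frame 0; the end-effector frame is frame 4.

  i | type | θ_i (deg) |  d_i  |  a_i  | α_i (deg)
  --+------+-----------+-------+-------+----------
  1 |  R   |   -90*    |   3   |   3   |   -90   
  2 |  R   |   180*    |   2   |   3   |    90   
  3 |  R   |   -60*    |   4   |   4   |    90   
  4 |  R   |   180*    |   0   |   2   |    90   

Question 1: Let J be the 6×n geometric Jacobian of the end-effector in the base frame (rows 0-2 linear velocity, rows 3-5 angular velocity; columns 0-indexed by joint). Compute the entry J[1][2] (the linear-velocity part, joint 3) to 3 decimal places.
1.732

axis z_2 = (0.0000,-0.0000,-1.0000); lever o_n−o_2 = (-1.7321,1.0000,-4.0000)
cross product → J_v[:, 2] = (1.0000,1.7321,-0.0000)
J_ω[:, 2] = z_2
entry J[1][2] = 1.7321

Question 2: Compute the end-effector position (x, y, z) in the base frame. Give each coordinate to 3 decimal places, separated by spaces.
0.268 1.000 -1.000

after link 1: o_1 = (0.0000, -3.0000, 3.0000)
after link 2: o_2 = (2.0000, 0.0000, 3.0000)
after link 3: o_3 = (-1.4641, 2.0000, -1.0000)
after link 4: o_4 = (0.2679, 1.0000, -1.0000)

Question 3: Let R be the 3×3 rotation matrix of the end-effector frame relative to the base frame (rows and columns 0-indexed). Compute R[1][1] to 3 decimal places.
End-effector y-axis (col 1 of R) = (-0.5000,-0.8660,0.0000)
R[1][1] = -0.8660

-0.866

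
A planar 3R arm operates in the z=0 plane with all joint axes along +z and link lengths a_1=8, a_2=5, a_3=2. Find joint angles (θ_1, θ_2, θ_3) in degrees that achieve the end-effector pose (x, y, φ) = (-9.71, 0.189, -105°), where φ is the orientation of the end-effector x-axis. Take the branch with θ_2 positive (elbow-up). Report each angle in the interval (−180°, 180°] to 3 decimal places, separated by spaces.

wrist centre = target − a_3·(cos φ, sin φ) = (-9.1924, 2.1209)
cos θ_2 = (88.9975−8²−5²)/(2·8·5) = -0.0000; θ_2 = 90.0018° (elbow-up)
β = atan2(2.1209,-9.1924) = 167.0081°; ψ = atan2(5.0000,7.9998) = 32.0059°
θ_1 = β − ψ = 135.0022°
θ_3 = φ − θ_1 − θ_2 = 29.9960° (wrapped to (-180°,180°])

135.002 90.002 29.996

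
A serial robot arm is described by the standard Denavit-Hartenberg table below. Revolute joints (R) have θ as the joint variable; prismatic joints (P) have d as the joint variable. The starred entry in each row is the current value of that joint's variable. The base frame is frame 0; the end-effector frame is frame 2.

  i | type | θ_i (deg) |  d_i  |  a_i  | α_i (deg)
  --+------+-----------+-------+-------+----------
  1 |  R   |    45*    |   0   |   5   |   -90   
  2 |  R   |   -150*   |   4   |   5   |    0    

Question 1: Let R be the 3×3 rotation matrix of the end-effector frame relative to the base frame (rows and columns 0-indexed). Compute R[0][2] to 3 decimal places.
End-effector z-axis (col 2 of R) = (-0.7071,0.7071,0.0000)
R[0][2] = -0.7071

-0.707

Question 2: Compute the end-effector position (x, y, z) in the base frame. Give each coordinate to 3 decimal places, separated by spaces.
-2.355 3.302 2.500

after link 1: o_1 = (3.5355, 3.5355, 0.0000)
after link 2: o_2 = (-2.3548, 3.3021, 2.5000)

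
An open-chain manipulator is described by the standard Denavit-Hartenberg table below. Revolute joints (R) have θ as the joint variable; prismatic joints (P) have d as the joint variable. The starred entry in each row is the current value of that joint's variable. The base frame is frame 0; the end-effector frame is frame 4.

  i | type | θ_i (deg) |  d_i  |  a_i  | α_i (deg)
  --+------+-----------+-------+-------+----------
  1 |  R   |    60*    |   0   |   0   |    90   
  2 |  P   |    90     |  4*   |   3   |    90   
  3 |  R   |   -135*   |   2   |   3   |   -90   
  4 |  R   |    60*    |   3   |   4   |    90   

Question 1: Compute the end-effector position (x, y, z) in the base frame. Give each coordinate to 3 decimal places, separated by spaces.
after link 1: o_1 = (0.0000, 0.0000, 0.0000)
after link 2: o_2 = (3.4641, -2.0000, 3.0000)
after link 3: o_3 = (2.6270, 0.7927, 0.8787)
after link 4: o_4 = (-2.1669, -0.4395, 1.5858)

-2.167 -0.440 1.586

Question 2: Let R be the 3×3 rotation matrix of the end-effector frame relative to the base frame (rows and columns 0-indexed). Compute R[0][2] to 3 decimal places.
End-effector z-axis (col 2 of R) = (-0.2803,0.7392,-0.6124)
R[0][2] = -0.2803

-0.280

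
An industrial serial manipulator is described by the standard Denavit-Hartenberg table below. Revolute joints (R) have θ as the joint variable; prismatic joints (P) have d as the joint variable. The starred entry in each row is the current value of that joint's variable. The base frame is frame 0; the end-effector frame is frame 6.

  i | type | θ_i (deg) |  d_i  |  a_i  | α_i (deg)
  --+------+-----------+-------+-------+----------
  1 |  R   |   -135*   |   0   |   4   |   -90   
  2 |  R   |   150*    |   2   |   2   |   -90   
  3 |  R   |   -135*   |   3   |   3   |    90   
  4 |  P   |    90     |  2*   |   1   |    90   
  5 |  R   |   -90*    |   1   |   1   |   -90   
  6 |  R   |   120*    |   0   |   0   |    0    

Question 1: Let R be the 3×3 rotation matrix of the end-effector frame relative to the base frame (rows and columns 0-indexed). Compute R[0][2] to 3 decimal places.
0.354

End-effector z-axis (col 2 of R) = (0.3536,0.3536,0.8660)
R[0][2] = 0.3536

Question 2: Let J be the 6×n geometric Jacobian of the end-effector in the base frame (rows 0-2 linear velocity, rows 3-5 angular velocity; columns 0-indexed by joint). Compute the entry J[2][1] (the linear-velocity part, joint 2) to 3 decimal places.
0.670

axis z_1 = (0.7071,-0.7071,0.0000); lever o_n−o_1 = (3.3881,-2.4403,4.2319)
cross product → J_v[:, 1] = (-2.9924,-2.9924,0.6702)
J_ω[:, 1] = z_1
entry J[2][1] = 0.6702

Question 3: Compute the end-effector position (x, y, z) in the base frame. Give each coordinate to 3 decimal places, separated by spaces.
0.560 -5.269 4.232

after link 1: o_1 = (-2.8284, -2.8284, 0.0000)
after link 2: o_2 = (-0.1895, -3.0179, -1.0000)
after link 3: o_3 = (1.0722, -4.7563, 2.6587)
after link 4: o_4 = (-0.4403, -4.2687, 4.2319)
after link 5: o_5 = (0.5597, -5.2687, 4.2319)
after link 6: o_6 = (0.5597, -5.2687, 4.2319)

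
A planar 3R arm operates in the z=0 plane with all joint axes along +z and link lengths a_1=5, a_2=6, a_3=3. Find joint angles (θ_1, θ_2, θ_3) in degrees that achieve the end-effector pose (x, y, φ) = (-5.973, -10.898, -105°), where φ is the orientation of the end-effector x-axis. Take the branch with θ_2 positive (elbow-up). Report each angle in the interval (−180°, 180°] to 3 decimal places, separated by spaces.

wrist centre = target − a_3·(cos φ, sin φ) = (-5.1965, -8.0002)
cos θ_2 = (91.0076−5²−6²)/(2·5·6) = 0.5001; θ_2 = 59.9916° (elbow-up)
β = atan2(-8.0002,-5.1965) = -123.0057°; ψ = atan2(5.1957,8.0008) = 32.9998°
θ_1 = β − ψ = -156.0055°
θ_3 = φ − θ_1 − θ_2 = -8.9861° (wrapped to (-180°,180°])

-156.006 59.992 -8.986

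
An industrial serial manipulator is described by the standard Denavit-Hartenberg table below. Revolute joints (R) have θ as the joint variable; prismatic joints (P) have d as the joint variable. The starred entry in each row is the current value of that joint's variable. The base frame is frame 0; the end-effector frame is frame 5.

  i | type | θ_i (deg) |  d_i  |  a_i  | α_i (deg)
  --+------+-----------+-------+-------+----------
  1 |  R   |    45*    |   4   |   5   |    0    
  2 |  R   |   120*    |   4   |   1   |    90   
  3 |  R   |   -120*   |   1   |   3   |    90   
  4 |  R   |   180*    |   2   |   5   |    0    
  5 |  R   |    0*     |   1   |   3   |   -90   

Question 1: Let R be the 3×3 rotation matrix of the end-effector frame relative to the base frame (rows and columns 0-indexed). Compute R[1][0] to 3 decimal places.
End-effector x-axis (col 0 of R) = (-0.4830,0.1294,0.8660)
R[1][0] = 0.1294

0.129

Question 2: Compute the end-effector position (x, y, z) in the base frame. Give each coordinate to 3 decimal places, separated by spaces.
2.923 4.735 13.830

after link 1: o_1 = (3.5355, 3.5355, 4.0000)
after link 2: o_2 = (2.5696, 3.7944, 8.0000)
after link 3: o_3 = (4.2773, 4.3721, 5.4019)
after link 4: o_4 = (3.5355, 4.5708, 10.7321)
after link 5: o_5 = (2.9232, 4.7349, 13.8301)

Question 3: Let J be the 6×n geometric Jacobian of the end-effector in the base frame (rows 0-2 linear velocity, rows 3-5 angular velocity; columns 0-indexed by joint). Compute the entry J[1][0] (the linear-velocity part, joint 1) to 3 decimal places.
axis z_0 = ẑ; lever o_n−o_0 = (2.9232,4.7349,13.8301)
cross product → J_v[:, 0] = (-4.7349,2.9232,0.0000)
J_ω[:, 0] = z_0
entry J[1][0] = 2.9232

2.923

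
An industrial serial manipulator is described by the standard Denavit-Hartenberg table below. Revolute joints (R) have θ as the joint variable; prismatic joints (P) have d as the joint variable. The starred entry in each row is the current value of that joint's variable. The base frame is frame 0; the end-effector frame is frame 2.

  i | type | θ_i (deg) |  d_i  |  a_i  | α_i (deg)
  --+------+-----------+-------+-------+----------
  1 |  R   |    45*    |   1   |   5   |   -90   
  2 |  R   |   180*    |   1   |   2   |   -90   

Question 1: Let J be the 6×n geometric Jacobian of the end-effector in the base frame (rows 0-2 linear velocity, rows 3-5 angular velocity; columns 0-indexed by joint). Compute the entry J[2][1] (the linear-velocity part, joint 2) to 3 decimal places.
axis z_1 = (-0.7071,0.7071,0.0000); lever o_n−o_1 = (-2.1213,-0.7071,-0.0000)
cross product → J_v[:, 1] = (-0.0000,-0.0000,2.0000)
J_ω[:, 1] = z_1
entry J[2][1] = 2.0000

2.000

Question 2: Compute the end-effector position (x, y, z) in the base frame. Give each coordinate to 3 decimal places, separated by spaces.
1.414 2.828 1.000

after link 1: o_1 = (3.5355, 3.5355, 1.0000)
after link 2: o_2 = (1.4142, 2.8284, 1.0000)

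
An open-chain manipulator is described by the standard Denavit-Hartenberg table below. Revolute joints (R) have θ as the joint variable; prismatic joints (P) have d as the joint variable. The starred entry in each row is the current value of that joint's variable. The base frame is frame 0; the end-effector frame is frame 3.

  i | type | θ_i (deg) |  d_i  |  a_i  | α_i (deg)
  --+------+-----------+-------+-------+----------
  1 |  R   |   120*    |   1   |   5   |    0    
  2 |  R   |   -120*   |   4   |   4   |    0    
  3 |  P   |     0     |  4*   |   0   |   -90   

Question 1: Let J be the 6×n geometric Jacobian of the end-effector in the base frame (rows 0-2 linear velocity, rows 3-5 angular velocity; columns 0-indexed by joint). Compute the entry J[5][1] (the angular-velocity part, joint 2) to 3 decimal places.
axis z_1 = (0.0000,0.0000,1.0000); lever o_n−o_1 = (4.0000,0.0000,8.0000)
cross product → J_v[:, 1] = (0.0000,4.0000,0.0000)
J_ω[:, 1] = z_1
entry J[5][1] = 1.0000

1.000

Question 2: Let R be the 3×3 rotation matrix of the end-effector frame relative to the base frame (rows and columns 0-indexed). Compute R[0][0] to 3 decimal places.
1.000

End-effector x-axis (col 0 of R) = (1.0000,0.0000,0.0000)
R[0][0] = 1.0000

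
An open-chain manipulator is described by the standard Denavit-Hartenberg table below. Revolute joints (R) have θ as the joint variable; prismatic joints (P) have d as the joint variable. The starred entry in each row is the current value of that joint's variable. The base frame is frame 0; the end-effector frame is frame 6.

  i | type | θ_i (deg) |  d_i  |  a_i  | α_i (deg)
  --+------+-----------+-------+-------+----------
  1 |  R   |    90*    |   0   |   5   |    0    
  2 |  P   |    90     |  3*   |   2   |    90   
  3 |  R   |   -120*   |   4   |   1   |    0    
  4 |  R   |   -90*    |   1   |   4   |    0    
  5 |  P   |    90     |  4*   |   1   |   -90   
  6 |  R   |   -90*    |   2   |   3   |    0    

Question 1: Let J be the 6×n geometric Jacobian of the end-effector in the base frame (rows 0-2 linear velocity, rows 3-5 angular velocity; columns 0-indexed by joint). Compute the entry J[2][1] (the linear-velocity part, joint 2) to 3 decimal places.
1.000

prismatic axis z_1 = (0.0000,0.0000,1.0000)
J_v[:, 1] = z_1; J_ω[:, 1] = (0,0,0)
entry J[2][1] = 1.0000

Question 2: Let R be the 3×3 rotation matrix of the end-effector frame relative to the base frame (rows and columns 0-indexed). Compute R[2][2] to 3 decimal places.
End-effector z-axis (col 2 of R) = (-0.8660,0.0000,-0.5000)
R[2][2] = -0.5000

-0.500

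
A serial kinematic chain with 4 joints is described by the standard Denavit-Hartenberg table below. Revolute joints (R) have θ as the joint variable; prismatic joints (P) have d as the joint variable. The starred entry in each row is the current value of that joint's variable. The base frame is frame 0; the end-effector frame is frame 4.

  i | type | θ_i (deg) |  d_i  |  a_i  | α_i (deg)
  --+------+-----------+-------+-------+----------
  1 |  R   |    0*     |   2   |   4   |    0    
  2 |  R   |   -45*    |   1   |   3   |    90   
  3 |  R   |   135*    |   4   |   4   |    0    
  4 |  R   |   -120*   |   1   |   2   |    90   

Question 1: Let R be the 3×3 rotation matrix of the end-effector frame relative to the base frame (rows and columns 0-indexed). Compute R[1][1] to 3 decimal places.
-0.707

End-effector y-axis (col 1 of R) = (-0.7071,-0.7071,0.0000)
R[1][1] = -0.7071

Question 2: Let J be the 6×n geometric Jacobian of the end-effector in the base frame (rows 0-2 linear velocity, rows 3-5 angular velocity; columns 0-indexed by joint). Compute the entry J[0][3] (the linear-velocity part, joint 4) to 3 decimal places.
axis z_3 = (-0.7071,-0.7071,0.0000); lever o_n−o_3 = (0.6589,-2.0731,0.5176)
cross product → J_v[:, 3] = (-0.3660,0.3660,1.9319)
J_ω[:, 3] = z_3
entry J[0][3] = -0.3660

-0.366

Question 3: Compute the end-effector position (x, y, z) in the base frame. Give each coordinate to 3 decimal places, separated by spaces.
1.952 -5.023 6.346

after link 1: o_1 = (4.0000, 0.0000, 2.0000)
after link 2: o_2 = (6.1213, -2.1213, 3.0000)
after link 3: o_3 = (1.2929, -2.9497, 5.8284)
after link 4: o_4 = (1.9518, -5.0229, 6.3461)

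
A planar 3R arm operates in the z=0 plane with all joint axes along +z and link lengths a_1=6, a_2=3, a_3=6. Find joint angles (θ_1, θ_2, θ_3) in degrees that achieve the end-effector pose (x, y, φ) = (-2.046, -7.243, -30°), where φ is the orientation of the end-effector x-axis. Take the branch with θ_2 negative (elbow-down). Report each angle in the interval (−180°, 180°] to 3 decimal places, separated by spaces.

-134.993 -45.009 150.002

wrist centre = target − a_3·(cos φ, sin φ) = (-7.2422, -4.2430)
cos θ_2 = (70.4518−6²−3²)/(2·6·3) = 0.7070; θ_2 = -45.0091° (elbow-down)
β = atan2(-4.2430,-7.2422) = -149.6350°; ψ = atan2(-2.1217,8.1210) = -14.6416°
θ_1 = β − ψ = -134.9934°
θ_3 = φ − θ_1 − θ_2 = 150.0025° (wrapped to (-180°,180°])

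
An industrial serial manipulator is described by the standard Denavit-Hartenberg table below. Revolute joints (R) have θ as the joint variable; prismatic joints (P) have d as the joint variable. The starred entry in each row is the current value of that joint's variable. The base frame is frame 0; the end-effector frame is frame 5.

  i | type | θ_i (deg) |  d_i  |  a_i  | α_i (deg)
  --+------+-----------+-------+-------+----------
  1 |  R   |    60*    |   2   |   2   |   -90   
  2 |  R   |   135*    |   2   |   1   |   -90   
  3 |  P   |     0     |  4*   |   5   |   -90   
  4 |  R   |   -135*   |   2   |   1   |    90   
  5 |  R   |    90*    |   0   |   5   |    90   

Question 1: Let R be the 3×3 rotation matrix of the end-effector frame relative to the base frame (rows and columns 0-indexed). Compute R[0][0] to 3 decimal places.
End-effector x-axis (col 0 of R) = (0.8660,-0.5000,0.0000)
R[0][0] = 0.8660

0.866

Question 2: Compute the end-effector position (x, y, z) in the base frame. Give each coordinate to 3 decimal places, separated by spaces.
1.795 -6.892 1.586

after link 1: o_1 = (1.0000, 1.7321, 2.0000)
after link 2: o_2 = (-1.0856, 2.1197, 1.2929)
after link 3: o_3 = (-4.2676, -3.3917, 0.5858)
after link 4: o_4 = (-2.5355, -4.3917, 1.5858)
after link 5: o_5 = (1.7946, -6.8917, 1.5858)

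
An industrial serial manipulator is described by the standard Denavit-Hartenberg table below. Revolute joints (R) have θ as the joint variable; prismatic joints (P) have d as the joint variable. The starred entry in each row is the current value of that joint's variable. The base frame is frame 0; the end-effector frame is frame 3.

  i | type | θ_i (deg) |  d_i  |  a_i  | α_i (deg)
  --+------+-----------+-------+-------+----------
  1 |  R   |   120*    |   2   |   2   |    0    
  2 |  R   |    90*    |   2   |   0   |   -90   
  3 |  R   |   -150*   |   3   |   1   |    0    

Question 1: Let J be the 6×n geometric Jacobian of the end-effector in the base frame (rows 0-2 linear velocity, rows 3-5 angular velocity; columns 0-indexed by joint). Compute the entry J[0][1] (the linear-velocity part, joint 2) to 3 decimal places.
2.165

axis z_1 = (0.0000,0.0000,1.0000); lever o_n−o_1 = (2.2500,-2.1651,2.5000)
cross product → J_v[:, 1] = (2.1651,2.2500,-0.0000)
J_ω[:, 1] = z_1
entry J[0][1] = 2.1651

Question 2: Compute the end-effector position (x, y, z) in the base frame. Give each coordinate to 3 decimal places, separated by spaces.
1.250 -0.433 4.500

after link 1: o_1 = (-1.0000, 1.7321, 2.0000)
after link 2: o_2 = (-1.0000, 1.7321, 4.0000)
after link 3: o_3 = (1.2500, -0.4330, 4.5000)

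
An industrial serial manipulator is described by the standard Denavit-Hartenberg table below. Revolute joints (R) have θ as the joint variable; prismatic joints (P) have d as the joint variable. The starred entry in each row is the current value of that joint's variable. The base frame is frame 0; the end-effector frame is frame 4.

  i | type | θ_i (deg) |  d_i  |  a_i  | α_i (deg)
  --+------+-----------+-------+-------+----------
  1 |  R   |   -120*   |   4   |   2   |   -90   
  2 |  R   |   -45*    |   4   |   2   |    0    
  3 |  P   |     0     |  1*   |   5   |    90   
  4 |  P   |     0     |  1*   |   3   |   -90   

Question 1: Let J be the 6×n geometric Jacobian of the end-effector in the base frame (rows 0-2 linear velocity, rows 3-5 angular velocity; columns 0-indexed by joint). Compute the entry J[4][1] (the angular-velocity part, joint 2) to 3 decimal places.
-0.500

axis z_1 = (0.8660,-0.5000,0.0000); lever o_n−o_1 = (1.1481,-8.0114,7.7782)
cross product → J_v[:, 1] = (-3.8891,-6.7361,-6.3640)
J_ω[:, 1] = z_1
entry J[4][1] = -0.5000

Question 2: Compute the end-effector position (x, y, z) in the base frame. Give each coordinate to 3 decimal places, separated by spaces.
after link 1: o_1 = (-1.0000, -1.7321, 4.0000)
after link 2: o_2 = (1.7570, -4.9568, 5.4142)
after link 3: o_3 = (0.8553, -8.5187, 8.9497)
after link 4: o_4 = (0.1481, -9.7434, 11.7782)

0.148 -9.743 11.778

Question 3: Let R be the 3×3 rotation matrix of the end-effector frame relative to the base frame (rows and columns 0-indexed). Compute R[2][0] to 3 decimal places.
0.707

End-effector x-axis (col 0 of R) = (-0.3536,-0.6124,0.7071)
R[2][0] = 0.7071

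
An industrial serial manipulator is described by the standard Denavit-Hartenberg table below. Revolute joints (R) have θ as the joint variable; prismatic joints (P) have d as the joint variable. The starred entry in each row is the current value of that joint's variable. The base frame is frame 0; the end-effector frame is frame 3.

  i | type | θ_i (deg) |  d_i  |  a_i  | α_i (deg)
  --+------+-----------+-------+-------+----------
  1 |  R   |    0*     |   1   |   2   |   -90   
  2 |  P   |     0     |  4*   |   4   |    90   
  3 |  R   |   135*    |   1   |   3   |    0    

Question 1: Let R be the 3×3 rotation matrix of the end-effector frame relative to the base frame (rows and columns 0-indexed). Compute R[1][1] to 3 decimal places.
End-effector y-axis (col 1 of R) = (-0.7071,-0.7071,0.0000)
R[1][1] = -0.7071

-0.707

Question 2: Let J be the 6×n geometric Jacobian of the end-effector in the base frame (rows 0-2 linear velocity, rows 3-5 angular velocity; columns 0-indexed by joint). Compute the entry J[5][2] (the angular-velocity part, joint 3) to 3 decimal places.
axis z_2 = (0.0000,0.0000,1.0000); lever o_n−o_2 = (-2.1213,2.1213,1.0000)
cross product → J_v[:, 2] = (-2.1213,-2.1213,0.0000)
J_ω[:, 2] = z_2
entry J[5][2] = 1.0000

1.000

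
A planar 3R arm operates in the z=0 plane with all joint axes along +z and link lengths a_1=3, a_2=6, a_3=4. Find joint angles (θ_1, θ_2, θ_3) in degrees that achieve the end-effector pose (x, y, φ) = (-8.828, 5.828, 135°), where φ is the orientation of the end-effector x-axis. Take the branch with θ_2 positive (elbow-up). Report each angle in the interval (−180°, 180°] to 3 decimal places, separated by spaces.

wrist centre = target − a_3·(cos φ, sin φ) = (-5.9996, 2.9996)
cos θ_2 = (44.9923−3²−6²)/(2·3·6) = -0.0002; θ_2 = 90.0122° (elbow-up)
β = atan2(2.9996,-5.9996) = 153.4366°; ψ = atan2(6.0000,2.9987) = 63.4447°
θ_1 = β − ψ = 89.9918°
θ_3 = φ − θ_1 − θ_2 = -45.0041° (wrapped to (-180°,180°])

89.992 90.012 -45.004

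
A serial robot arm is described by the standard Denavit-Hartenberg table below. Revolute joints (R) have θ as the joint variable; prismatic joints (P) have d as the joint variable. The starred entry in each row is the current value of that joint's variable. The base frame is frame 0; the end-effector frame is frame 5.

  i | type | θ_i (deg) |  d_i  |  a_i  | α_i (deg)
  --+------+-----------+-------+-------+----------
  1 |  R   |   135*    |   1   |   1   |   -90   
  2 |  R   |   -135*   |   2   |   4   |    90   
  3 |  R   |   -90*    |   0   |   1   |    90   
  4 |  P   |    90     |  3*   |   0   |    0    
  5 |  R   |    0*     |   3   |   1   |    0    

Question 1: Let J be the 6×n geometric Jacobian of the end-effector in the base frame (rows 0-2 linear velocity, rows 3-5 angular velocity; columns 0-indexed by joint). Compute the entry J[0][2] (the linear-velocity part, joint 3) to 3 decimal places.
axis z_2 = (0.5000,-0.5000,-0.7071); lever o_n−o_2 = (-1.7929,3.2071,-4.9497)
cross product → J_v[:, 2] = (4.7426,3.7426,0.7071)
J_ω[:, 2] = z_2
entry J[0][2] = 4.7426

4.743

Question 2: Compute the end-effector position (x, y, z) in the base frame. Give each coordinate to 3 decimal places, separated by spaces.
after link 1: o_1 = (-0.7071, 0.7071, 1.0000)
after link 2: o_2 = (-0.1213, -2.7071, 3.8284)
after link 3: o_3 = (0.5858, -2.0000, 3.8284)
after link 4: o_4 = (-0.9142, -0.5000, 1.7071)
after link 5: o_5 = (-1.9142, 0.5000, -1.1213)

-1.914 0.500 -1.121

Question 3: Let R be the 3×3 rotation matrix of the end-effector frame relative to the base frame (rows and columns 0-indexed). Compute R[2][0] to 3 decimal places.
-0.707

End-effector x-axis (col 0 of R) = (0.5000,-0.5000,-0.7071)
R[2][0] = -0.7071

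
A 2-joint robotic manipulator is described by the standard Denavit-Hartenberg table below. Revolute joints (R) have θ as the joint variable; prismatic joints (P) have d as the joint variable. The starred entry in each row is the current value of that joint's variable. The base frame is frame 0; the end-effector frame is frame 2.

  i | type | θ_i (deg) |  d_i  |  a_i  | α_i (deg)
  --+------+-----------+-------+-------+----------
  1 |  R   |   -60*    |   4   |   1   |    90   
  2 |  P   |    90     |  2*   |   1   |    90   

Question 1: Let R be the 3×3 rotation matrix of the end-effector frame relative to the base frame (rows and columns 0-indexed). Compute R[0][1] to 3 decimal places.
-0.866

End-effector y-axis (col 1 of R) = (-0.8660,-0.5000,0.0000)
R[0][1] = -0.8660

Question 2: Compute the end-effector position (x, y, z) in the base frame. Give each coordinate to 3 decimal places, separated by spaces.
after link 1: o_1 = (0.5000, -0.8660, 4.0000)
after link 2: o_2 = (-1.2321, -1.8660, 5.0000)

-1.232 -1.866 5.000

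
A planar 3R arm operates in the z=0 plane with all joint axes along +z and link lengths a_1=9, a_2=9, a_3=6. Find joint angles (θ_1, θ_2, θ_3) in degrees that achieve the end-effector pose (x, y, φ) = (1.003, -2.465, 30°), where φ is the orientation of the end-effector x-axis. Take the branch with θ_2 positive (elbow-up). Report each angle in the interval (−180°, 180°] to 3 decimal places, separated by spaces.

wrist centre = target − a_3·(cos φ, sin φ) = (-4.1932, -5.4650)
cos θ_2 = (47.4488−9²−9²)/(2·9·9) = -0.7071; θ_2 = 135.0000° (elbow-up)
β = atan2(-5.4650,-4.1932) = -127.4981°; ψ = atan2(6.3640,2.6360) = 67.5000°
θ_1 = β − ψ = -194.9981°
θ_3 = φ − θ_1 − θ_2 = 89.9981° (wrapped to (-180°,180°])

165.002 135.000 89.998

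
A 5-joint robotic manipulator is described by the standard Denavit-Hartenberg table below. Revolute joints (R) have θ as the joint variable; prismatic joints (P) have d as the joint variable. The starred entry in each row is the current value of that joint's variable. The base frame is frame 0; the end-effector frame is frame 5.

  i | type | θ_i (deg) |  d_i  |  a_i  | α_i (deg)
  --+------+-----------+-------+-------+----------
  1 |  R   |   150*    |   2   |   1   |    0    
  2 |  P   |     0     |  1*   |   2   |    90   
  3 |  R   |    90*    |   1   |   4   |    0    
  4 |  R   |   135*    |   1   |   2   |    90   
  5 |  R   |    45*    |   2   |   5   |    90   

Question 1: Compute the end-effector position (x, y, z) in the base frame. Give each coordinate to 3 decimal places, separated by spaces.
4.784 3.630 4.500

after link 1: o_1 = (-0.8660, 0.5000, 2.0000)
after link 2: o_2 = (-2.5981, 1.5000, 3.0000)
after link 3: o_3 = (-2.0981, 2.3660, 7.0000)
after link 4: o_4 = (-0.3733, 2.5249, 5.5858)
after link 5: o_5 = (4.7842, 3.6297, 4.5000)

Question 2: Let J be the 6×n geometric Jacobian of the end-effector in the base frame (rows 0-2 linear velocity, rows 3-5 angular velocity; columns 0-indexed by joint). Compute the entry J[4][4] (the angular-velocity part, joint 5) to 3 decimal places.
axis z_4 = (0.6124,-0.3536,0.7071); lever o_n−o_4 = (5.1576,1.1048,-1.0858)
cross product → J_v[:, 4] = (-0.3973,4.3119,2.5000)
J_ω[:, 4] = z_4
entry J[4][4] = -0.3536

-0.354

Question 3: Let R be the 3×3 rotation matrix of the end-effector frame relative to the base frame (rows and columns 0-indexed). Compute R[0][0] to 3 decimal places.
End-effector x-axis (col 0 of R) = (0.7866,0.3624,-0.5000)
R[0][0] = 0.7866

0.787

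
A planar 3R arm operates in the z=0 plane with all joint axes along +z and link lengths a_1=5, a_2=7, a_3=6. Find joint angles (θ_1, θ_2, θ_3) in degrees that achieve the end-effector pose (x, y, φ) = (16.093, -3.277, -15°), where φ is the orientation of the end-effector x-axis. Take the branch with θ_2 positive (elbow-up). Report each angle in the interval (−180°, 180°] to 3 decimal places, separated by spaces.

wrist centre = target − a_3·(cos φ, sin φ) = (10.2974, -1.7241)
cos θ_2 = (109.0098−5²−7²)/(2·5·7) = 0.5001; θ_2 = 59.9907° (elbow-up)
β = atan2(-1.7241,10.2974) = -9.5048°; ψ = atan2(6.0616,8.5010) = 35.4907°
θ_1 = β − ψ = -44.9955°
θ_3 = φ − θ_1 − θ_2 = -29.9952° (wrapped to (-180°,180°])

-44.995 59.991 -29.995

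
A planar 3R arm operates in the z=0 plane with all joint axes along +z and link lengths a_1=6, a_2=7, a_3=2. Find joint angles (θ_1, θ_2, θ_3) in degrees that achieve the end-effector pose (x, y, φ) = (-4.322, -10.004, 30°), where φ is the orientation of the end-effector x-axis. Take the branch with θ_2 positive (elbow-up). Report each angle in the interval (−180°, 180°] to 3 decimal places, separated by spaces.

-135.004 30.009 134.995

wrist centre = target − a_3·(cos φ, sin φ) = (-6.0541, -11.0040)
cos θ_2 = (157.7395−6²−7²)/(2·6·7) = 0.8659; θ_2 = 30.0090° (elbow-up)
β = atan2(-11.0040,-6.0541) = -118.8182°; ψ = atan2(3.5010,12.0616) = 16.1856°
θ_1 = β − ψ = -135.0038°
θ_3 = φ − θ_1 − θ_2 = 134.9949° (wrapped to (-180°,180°])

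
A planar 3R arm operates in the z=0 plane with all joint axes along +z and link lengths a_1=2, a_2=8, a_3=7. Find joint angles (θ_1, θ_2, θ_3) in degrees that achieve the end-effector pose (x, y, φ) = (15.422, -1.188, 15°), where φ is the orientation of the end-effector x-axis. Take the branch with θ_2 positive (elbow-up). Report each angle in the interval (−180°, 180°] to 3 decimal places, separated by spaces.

wrist centre = target − a_3·(cos φ, sin φ) = (8.6605, -2.9997)
cos θ_2 = (84.0030−2²−8²)/(2·2·8) = 0.5001; θ_2 = 59.9938° (elbow-up)
β = atan2(-2.9997,8.6605) = -19.1045°; ψ = atan2(6.9278,6.0007) = 49.1013°
θ_1 = β − ψ = -68.2058°
θ_3 = φ − θ_1 − θ_2 = 23.2120° (wrapped to (-180°,180°])

-68.206 59.994 23.212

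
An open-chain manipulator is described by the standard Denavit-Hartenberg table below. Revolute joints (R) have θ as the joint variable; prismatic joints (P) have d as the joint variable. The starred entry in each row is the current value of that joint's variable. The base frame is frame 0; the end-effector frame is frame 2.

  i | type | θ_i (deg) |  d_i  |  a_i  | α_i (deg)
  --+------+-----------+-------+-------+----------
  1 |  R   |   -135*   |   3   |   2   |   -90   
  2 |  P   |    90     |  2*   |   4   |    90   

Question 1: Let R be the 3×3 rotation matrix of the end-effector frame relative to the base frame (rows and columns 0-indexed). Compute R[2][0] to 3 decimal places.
-1.000

End-effector x-axis (col 0 of R) = (0.0000,-0.0000,-1.0000)
R[2][0] = -1.0000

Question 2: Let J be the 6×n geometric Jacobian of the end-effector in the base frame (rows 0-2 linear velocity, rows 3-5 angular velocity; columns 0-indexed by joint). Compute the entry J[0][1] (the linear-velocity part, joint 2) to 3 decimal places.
prismatic axis z_1 = (0.7071,-0.7071,0.0000)
J_v[:, 1] = z_1; J_ω[:, 1] = (0,0,0)
entry J[0][1] = 0.7071

0.707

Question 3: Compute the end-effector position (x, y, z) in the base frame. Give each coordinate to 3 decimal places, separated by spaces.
0.000 -2.828 -1.000

after link 1: o_1 = (-1.4142, -1.4142, 3.0000)
after link 2: o_2 = (0.0000, -2.8284, -1.0000)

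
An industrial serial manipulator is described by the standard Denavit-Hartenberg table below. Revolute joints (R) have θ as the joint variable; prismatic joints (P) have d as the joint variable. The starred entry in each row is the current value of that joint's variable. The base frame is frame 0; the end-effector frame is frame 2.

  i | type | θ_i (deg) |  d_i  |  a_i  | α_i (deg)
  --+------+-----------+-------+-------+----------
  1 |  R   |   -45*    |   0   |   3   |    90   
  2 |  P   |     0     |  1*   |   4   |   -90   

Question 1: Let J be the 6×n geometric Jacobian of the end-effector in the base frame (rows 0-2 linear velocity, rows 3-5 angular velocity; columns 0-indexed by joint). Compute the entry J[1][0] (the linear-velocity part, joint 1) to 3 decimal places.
axis z_0 = ẑ; lever o_n−o_0 = (4.2426,-5.6569,0.0000)
cross product → J_v[:, 0] = (5.6569,4.2426,-0.0000)
J_ω[:, 0] = z_0
entry J[1][0] = 4.2426

4.243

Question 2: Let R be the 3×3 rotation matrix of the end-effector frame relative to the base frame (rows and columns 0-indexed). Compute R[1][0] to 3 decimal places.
End-effector x-axis (col 0 of R) = (0.7071,-0.7071,0.0000)
R[1][0] = -0.7071

-0.707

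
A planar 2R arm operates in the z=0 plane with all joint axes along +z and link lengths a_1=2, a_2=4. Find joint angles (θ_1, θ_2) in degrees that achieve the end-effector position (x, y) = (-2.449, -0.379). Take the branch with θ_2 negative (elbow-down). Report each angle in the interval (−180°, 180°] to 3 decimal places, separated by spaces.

-44.972 -150.017

cos θ_2 = (6.1412−2²−4²)/(2·2·4) = -0.8662; θ_2 = -150.0168° (elbow-down)
β = atan2(-0.3790,-2.4490) = -171.2029°; ψ = atan2(-1.9990,-1.4647) = -126.2309°
θ_1 = β − ψ = -44.9720°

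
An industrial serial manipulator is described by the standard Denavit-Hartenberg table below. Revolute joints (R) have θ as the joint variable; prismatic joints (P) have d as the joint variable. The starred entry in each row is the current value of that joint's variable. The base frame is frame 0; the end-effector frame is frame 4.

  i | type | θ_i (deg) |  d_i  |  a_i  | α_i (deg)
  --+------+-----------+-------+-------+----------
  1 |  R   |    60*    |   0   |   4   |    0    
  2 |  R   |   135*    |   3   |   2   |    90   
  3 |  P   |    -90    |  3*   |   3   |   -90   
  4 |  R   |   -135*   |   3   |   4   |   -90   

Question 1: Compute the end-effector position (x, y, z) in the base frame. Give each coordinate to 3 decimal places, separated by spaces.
-4.338 7.800 2.828

after link 1: o_1 = (2.0000, 3.4641, 0.0000)
after link 2: o_2 = (0.0681, 2.9465, 3.0000)
after link 3: o_3 = (-0.7083, 5.8442, 0.0000)
after link 4: o_4 = (-4.3381, 7.7998, 2.8284)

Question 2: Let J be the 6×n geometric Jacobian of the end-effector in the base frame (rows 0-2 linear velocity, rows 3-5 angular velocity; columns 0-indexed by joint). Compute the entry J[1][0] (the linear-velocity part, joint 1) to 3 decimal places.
-4.338

axis z_0 = ẑ; lever o_n−o_0 = (-4.3381,7.7998,2.8284)
cross product → J_v[:, 0] = (-7.7998,-4.3381,0.0000)
J_ω[:, 0] = z_0
entry J[1][0] = -4.3381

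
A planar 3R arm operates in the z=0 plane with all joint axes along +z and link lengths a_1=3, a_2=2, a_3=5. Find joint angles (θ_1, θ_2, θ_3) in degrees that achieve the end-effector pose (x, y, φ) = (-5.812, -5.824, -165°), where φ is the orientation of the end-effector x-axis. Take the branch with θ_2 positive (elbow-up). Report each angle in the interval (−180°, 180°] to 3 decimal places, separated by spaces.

wrist centre = target − a_3·(cos φ, sin φ) = (-0.9824, -4.5299)
cos θ_2 = (21.4851−3²−2²)/(2·3·2) = 0.7071; θ_2 = 45.0013° (elbow-up)
β = atan2(-4.5299,-0.9824) = -102.2359°; ψ = atan2(1.4142,4.4142) = 17.7648°
θ_1 = β − ψ = -120.0007°
θ_3 = φ − θ_1 − θ_2 = -90.0006° (wrapped to (-180°,180°])

-120.001 45.001 -90.001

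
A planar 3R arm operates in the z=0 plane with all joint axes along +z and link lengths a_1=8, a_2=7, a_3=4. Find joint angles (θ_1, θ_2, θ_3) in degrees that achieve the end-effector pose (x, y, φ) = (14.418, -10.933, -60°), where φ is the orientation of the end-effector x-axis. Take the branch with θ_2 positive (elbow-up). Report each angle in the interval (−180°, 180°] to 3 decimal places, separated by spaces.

wrist centre = target − a_3·(cos φ, sin φ) = (12.4180, -7.4689)
cos θ_2 = (209.9912−8²−7²)/(2·8·7) = 0.8660; θ_2 = 30.0038° (elbow-up)
β = atan2(-7.4689,12.4180) = -31.0251°; ψ = atan2(3.5004,14.0619) = 13.9784°
θ_1 = β − ψ = -45.0035°
θ_3 = φ − θ_1 − θ_2 = -45.0003° (wrapped to (-180°,180°])

-45.003 30.004 -45.000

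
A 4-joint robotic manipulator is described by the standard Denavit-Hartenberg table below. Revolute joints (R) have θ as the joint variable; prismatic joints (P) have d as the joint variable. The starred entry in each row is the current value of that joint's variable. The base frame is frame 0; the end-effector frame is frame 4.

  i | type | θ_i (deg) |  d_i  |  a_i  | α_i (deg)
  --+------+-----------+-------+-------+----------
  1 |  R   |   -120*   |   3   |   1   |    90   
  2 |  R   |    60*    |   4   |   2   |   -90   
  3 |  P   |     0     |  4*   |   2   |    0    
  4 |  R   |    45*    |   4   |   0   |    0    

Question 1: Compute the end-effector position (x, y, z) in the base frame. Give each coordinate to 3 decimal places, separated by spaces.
after link 1: o_1 = (-0.5000, -0.8660, 3.0000)
after link 2: o_2 = (-4.4641, 0.2679, 4.7321)
after link 3: o_3 = (-3.2321, 2.4019, 8.4641)
after link 4: o_4 = (-1.5000, 5.4019, 10.4641)

-1.500 5.402 10.464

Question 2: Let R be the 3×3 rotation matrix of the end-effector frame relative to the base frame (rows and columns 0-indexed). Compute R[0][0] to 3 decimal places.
0.436

End-effector x-axis (col 0 of R) = (0.4356,-0.6597,0.6124)
R[0][0] = 0.4356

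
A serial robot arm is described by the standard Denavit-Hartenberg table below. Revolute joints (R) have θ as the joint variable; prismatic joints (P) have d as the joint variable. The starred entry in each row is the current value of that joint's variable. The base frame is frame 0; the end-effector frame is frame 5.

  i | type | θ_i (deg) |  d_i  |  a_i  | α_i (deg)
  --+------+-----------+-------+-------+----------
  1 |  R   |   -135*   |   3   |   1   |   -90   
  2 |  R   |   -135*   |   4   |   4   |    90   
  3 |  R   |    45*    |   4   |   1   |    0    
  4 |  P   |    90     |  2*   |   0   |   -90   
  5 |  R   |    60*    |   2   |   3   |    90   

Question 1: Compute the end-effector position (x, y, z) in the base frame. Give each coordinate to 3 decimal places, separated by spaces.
5.188 -0.968 2.173

after link 1: o_1 = (-0.7071, -0.7071, 3.0000)
after link 2: o_2 = (4.1213, -1.5355, 5.8284)
after link 3: o_3 = (6.9749, 0.3180, 3.5000)
after link 4: o_4 = (7.9749, 1.3180, 2.0858)
after link 5: o_5 = (5.1884, -0.9685, 2.1729)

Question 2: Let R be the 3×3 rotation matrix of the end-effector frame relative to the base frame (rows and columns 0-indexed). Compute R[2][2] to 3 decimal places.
-0.787

End-effector z-axis (col 2 of R) = (0.3768,-0.4892,-0.7866)
R[2][2] = -0.7866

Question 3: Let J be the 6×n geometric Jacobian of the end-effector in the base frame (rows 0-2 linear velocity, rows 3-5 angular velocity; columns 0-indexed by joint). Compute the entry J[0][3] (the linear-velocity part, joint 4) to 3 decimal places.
0.500

prismatic axis z_3 = (0.5000,0.5000,-0.7071)
J_v[:, 3] = z_3; J_ω[:, 3] = (0,0,0)
entry J[0][3] = 0.5000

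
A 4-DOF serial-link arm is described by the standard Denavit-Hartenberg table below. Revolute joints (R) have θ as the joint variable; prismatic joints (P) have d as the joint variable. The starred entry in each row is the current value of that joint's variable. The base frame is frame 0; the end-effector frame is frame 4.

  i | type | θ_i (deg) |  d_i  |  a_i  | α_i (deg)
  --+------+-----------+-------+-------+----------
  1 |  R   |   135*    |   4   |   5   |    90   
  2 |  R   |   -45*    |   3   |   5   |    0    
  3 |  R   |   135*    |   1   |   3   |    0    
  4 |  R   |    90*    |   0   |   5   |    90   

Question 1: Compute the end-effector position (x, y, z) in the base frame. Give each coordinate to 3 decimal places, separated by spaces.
after link 1: o_1 = (-3.5355, 3.5355, 4.0000)
after link 2: o_2 = (-3.9142, 8.1569, 0.4645)
after link 3: o_3 = (-3.2071, 8.8640, 3.4645)
after link 4: o_4 = (0.3284, 5.3284, 3.4645)

0.328 5.328 3.464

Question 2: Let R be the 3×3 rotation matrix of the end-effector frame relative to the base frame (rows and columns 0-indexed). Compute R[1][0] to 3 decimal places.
-0.707

End-effector x-axis (col 0 of R) = (0.7071,-0.7071,0.0000)
R[1][0] = -0.7071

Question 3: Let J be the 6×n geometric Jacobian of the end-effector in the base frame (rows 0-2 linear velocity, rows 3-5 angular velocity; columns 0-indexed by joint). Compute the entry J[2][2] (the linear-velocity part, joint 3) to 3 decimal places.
-5.000

axis z_2 = (0.7071,0.7071,0.0000); lever o_n−o_2 = (4.2426,-2.8284,3.0000)
cross product → J_v[:, 2] = (2.1213,-2.1213,-5.0000)
J_ω[:, 2] = z_2
entry J[2][2] = -5.0000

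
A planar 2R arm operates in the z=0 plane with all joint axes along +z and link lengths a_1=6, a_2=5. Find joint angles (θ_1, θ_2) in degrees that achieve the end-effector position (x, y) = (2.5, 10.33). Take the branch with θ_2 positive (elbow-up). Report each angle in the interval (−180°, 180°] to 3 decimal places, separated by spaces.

62.788 30.005

cos θ_2 = (112.9589−6²−5²)/(2·6·5) = 0.8660; θ_2 = 30.0050° (elbow-up)
β = atan2(10.3300,2.5000) = 76.3952°; ψ = atan2(2.5004,10.3299) = 13.6069°
θ_1 = β − ψ = 62.7884°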